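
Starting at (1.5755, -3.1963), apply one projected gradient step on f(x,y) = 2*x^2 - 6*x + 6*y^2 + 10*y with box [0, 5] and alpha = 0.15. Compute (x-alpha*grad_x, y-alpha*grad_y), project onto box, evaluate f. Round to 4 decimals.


Step 1: Compute gradient at (1.5755, -3.1963).
grad_x = 2*2*1.5755 - 6 = 0.302
grad_y = 2*6*-3.1963 + 10 = -28.3556
Step 2: Gradient step.
x_raw = 1.5755 - 0.15*0.302 = 1.5302
y_raw = -3.1963 - 0.15*-28.3556 = 1.057
Step 3: Project onto [0, 5].
x_proj = clip(1.5302) = 1.5302
y_proj = clip(1.057) = 1.057
Step 4: Evaluate f.
f(1.5302, 1.057) = 12.7762


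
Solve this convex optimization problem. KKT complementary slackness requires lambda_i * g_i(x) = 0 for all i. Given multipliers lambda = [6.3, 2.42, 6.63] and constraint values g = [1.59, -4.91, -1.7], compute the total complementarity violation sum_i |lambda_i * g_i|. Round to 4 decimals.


KKT complementary slackness check:
lambda_1 * g_1 = 6.3 * 1.59 = 10.017
lambda_2 * g_2 = 2.42 * -4.91 = -11.8822
lambda_3 * g_3 = 6.63 * -1.7 = -11.271
Total violation = 10.017 + 11.8822 + 11.271 = 33.1702


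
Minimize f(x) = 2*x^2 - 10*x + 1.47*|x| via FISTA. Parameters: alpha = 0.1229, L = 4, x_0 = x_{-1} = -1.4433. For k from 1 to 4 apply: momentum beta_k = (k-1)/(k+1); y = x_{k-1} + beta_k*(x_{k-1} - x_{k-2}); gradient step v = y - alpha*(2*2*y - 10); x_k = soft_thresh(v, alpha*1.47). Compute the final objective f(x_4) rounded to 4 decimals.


FISTA on f(x) = 2*x^2 - 10*x + 1.47*|x|
L = 4, alpha = 0.1229
Iteration 1: beta = 0.0, y = -1.4433 + 0.0*(-1.4433 + 1.4433) = -1.4433
  grad(y) = -15.7732, v = y - alpha*grad = 0.4952
  prox(v) = soft_thresh(0.4952, 0.1807) = 0.3146
Iteration 2: beta = 0.3333, y = 0.3146 + 0.3333*(0.3146 + 1.4433) = 0.9005
  grad(y) = -6.3979, v = y - alpha*grad = 1.6868
  prox(v) = soft_thresh(1.6868, 0.1807) = 1.5062
Iteration 3: beta = 0.5, y = 1.5062 + 0.5*(1.5062 - 0.3146) = 2.102
  grad(y) = -1.5922, v = y - alpha*grad = 2.2976
  prox(v) = soft_thresh(2.2976, 0.1807) = 2.117
Iteration 4: beta = 0.6, y = 2.117 + 0.6*(2.117 - 1.5062) = 2.4835
  grad(y) = -0.0662, v = y - alpha*grad = 2.4916
  prox(v) = soft_thresh(2.4916, 0.1807) = 2.3109
f(x_4) = 2*2.3109^2 - 10*2.3109 + 1.47*|2.3109| = -9.0314


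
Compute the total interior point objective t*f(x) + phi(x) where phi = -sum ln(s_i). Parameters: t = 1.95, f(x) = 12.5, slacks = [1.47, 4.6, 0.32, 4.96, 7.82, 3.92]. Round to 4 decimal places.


Step 1: Compute log-barrier.
ln values: [0.3853, 1.5261, -1.1394, 1.6014, 2.0567, 1.3661]
phi = -(0.3853 + 1.5261 - 1.1394 + 1.6014 + 2.0567 + 1.3661) = -5.7961
Step 2: Compute augmented objective.
t*f(x) = 1.95*12.5 = 24.375
Total = 24.375 - 5.7961 = 18.5789


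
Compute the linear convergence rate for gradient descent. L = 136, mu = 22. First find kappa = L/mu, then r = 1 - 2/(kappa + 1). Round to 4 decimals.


Step 1: Compute the condition number.
kappa = L/mu = 136/22 = 6.1818
Step 2: Compute the convergence rate.
r = 1 - 2/(kappa + 1) = 1 - 2*mu/(L + mu) = (L - mu)/(L + mu) = 114/158 = 0.7215


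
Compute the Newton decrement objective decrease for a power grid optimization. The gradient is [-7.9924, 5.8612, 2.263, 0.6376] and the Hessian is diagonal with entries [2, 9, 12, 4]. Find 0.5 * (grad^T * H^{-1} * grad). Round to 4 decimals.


Step 1: H is diagonal, so H^(-1) * g = [-3.9962, 0.6512, 0.1886, 0.1594].
Step 2: g^T H^(-1) g = sum_i g_i^2 / H_ii
  = (-7.9924)^2/2 + (5.8612)^2/9 + (2.263)^2/12 + (0.6376)^2/4
  = 31.9392 + 3.8171 + 0.4268 + 0.1016 = 36.2847
Step 3: Objective decrease = 0.5 * g^T H^(-1) g = 18.1424


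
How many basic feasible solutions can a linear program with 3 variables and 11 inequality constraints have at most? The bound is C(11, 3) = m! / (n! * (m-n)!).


Each vertex corresponds to some choice of n active constraints out of m, so the number of vertices is at most C(m, n) = m! / (n!(m-n)!).
m = 11, n = 3
Numerator: 11 * 10 * 9
Denominator: 3! = 6
C(11, 3) = 165


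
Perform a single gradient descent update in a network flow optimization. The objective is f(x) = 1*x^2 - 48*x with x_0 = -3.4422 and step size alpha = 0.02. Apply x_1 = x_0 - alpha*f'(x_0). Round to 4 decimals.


We compute the gradient at x_0 and apply the update.
f'(x) = 2*x - 48
f'(-3.4422) = 2*-3.4422 - 48 = -54.8844
x_1 = -3.4422 - 0.02*-54.8844 = -2.3445


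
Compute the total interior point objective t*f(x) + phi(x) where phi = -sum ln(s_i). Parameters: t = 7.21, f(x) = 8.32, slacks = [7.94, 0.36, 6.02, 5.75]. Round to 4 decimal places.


Step 1: Compute log-barrier.
ln values: [2.0719, -1.0217, 1.7951, 1.7492]
phi = -(2.0719 - 1.0217 + 1.7951 + 1.7492) = -4.5945
Step 2: Compute augmented objective.
t*f(x) = 7.21*8.32 = 59.9872
Total = 59.9872 - 4.5945 = 55.3927


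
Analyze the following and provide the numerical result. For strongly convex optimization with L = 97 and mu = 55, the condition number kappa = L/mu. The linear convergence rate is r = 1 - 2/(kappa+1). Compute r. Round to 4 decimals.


Step 1: Compute the condition number.
kappa = L/mu = 97/55 = 1.7636
Step 2: Compute the convergence rate.
r = 1 - 2/(kappa + 1) = 1 - 2*mu/(L + mu) = (L - mu)/(L + mu) = 42/152 = 0.2763


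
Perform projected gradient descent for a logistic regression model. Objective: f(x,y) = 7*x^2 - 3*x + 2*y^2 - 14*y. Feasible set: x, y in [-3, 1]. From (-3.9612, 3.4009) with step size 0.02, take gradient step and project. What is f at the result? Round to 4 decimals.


Step 1: Compute gradient at (-3.9612, 3.4009).
grad_x = 2*7*-3.9612 - 3 = -58.4568
grad_y = 2*2*3.4009 - 14 = -0.3964
Step 2: Gradient step.
x_raw = -3.9612 - 0.02*-58.4568 = -2.7921
y_raw = 3.4009 - 0.02*-0.3964 = 3.4088
Step 3: Project onto [-3, 1].
x_proj = clip(-2.7921) = -2.7921
y_proj = clip(3.4088) = 1.0
Step 4: Evaluate f.
f(-2.7921, 1.0) = 50.9455


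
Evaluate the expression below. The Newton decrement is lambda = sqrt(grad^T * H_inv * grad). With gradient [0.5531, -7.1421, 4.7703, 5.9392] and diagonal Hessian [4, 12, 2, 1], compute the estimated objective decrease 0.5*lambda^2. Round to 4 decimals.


Step 1: H is diagonal, so H^(-1) * g = [0.1383, -0.5952, 2.3852, 5.9392].
Step 2: g^T H^(-1) g = sum_i g_i^2 / H_ii
  = (0.5531)^2/4 + (-7.1421)^2/12 + (4.7703)^2/2 + (5.9392)^2/1
  = 0.0765 + 4.2508 + 11.3779 + 35.2741 = 50.9793
Step 3: Objective decrease = 0.5 * g^T H^(-1) g = 25.4896


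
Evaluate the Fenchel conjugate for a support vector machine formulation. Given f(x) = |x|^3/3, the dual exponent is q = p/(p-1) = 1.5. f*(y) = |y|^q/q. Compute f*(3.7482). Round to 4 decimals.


The conjugate exponent q satisfies 1/p + 1/q = 1.
p = 3, so q = 3/(3 - 1) = 1.5
|y|^q = 3.7482^1.5 = 7.2566
f*(3.7482) = 7.2566 / 1.5 = 4.8377


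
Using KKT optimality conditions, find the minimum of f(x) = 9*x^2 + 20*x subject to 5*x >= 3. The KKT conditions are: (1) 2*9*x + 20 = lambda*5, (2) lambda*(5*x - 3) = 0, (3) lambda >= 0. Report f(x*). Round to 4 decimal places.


Step 1: Try lambda = 0 (constraint inactive).
x_unc = -20/(2*9) = -1.1111
Check: 5*-1.1111 = -5.5555 < 3 -- violated!
Step 2: Constraint must be active: 5*x = 3
x* = 3/5 = 0.6
lambda = (2*9*0.6 + 20)/5 = 6.16
Step 3: Compute optimal value.
f(x*) = 9*0.6^2 + 20*0.6 = 15.24


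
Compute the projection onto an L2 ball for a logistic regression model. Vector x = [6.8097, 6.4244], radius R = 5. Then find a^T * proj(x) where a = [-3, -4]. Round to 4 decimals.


Step 1: Compute ||x|| (intermediates to 6 decimals).
||x|| = sqrt(6.8097^2 + 6.4244^2) = 9.361887
Step 2: Project.
Since ||x|| > R, scale = R/||x|| = 5/9.361887 = 0.53408, proj(x) = scale * x
proj(x) = [3.636925, 3.431144]
Step 3: Dot product.
a^T * proj(x) = -3*3.636925 - 4*3.431144 = -24.6354


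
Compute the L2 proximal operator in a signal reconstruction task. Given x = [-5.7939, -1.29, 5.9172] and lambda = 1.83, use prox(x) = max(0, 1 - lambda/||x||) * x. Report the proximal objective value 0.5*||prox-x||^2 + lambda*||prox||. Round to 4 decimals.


Step 1: Compute ||x||.
||x|| = 8.3813
Step 2: Compute scaling factor.
scale = max(0, 1 - 1.83/8.3813) = 0.7817
Step 3: prox(x) = [-4.5288, -1.0083, 4.6252]
||prox(x)|| = 6.5513
Step 4: Proximal objective.
0.5*||prox-x||^2 = 1.6745
lambda*||prox|| = 11.9889
Total = 13.6634


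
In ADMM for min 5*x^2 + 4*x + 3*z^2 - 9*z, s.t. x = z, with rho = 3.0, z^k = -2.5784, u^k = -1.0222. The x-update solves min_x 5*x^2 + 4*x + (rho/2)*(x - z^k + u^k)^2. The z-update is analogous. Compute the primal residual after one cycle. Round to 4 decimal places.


ADMM iteration with rho = 3.0, z^k = -2.5784, u^k = -1.0222
Step 1: x-update.
Minimize 5*x^2 + 4*x + (3.0/2)*(x + 2.5784 - 1.0222)^2
FOC: (2*5 + 3.0)*x = -4 + 3.0*(-2.5784 + 1.0222)
x^{k+1} = -0.6668
Step 2: z-update.
Minimize 3*z^2 - 9*z + (3.0/2)*(-0.6668 - z - 1.0222)^2
FOC: (2*3 + 3.0)*z = 9 + 3.0*(-0.6668 - 1.0222)
z^{k+1} = 0.437
Step 3: u-update.
u^{k+1} = -1.0222 - 0.6668 - 0.437 = -2.126
Step 4: Primal residual = |-0.6668 - 0.437| = 1.1038


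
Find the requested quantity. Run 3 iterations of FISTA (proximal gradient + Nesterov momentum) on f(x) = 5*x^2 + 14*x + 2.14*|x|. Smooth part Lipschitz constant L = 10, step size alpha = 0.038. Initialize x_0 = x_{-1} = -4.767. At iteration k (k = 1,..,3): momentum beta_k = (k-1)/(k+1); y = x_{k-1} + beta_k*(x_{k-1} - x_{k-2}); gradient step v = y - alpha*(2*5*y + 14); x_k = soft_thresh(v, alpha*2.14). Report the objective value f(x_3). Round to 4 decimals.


FISTA on f(x) = 5*x^2 + 14*x + 2.14*|x|
L = 10, alpha = 0.038
Iteration 1: beta = 0.0, y = -4.767 + 0.0*(-4.767 + 4.767) = -4.767
  grad(y) = -33.67, v = y - alpha*grad = -3.4875
  prox(v) = soft_thresh(-3.4875, 0.0813) = -3.4062
Iteration 2: beta = 0.3333, y = -3.4062 + 0.3333*(-3.4062 + 4.767) = -2.9526
  grad(y) = -15.5263, v = y - alpha*grad = -2.3626
  prox(v) = soft_thresh(-2.3626, 0.0813) = -2.2813
Iteration 3: beta = 0.5, y = -2.2813 + 0.5*(-2.2813 + 3.4062) = -1.7189
  grad(y) = -3.1885, v = y - alpha*grad = -1.5977
  prox(v) = soft_thresh(-1.5977, 0.0813) = -1.5164
f(x_3) = 5*(-1.5164)^2 + 14*(-1.5164) + 2.14*|-1.5164| = -6.4873


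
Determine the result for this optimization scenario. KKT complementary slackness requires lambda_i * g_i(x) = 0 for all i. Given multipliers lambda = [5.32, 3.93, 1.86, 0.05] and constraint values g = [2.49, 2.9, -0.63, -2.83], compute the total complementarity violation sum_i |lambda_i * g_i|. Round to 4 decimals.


KKT complementary slackness check:
lambda_1 * g_1 = 5.32 * 2.49 = 13.2468
lambda_2 * g_2 = 3.93 * 2.9 = 11.397
lambda_3 * g_3 = 1.86 * -0.63 = -1.1718
lambda_4 * g_4 = 0.05 * -2.83 = -0.1415
Total violation = 13.2468 + 11.397 + 1.1718 + 0.1415 = 25.9571


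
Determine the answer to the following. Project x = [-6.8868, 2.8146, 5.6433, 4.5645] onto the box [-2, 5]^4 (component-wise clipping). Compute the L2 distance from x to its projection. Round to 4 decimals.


Project each component onto [-2, 5].
clip(-6.8868) = -2.0, clip(2.8146) = 2.8146, clip(5.6433) = 5.0, clip(4.5645) = 4.5645
Projection = [-2.0, 2.8146, 5.0, 4.5645]
Squared diffs: [23.8808, 0.0, 0.4138, 0.0]
Distance = sqrt(24.2946) = 4.929


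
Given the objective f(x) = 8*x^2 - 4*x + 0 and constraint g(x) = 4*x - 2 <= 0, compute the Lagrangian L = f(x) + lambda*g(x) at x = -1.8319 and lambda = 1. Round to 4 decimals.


Step 1: Evaluate f(x).
f(-1.8319) = 8*(-1.8319)^2 - 4*(-1.8319) + 0 = 34.1745
Step 2: Evaluate g(x).
g(-1.8319) = 4*-1.8319 - 2 = -9.3276
Step 3: Compute Lagrangian.
L = 34.1745 + 1*-9.3276 = 24.8469


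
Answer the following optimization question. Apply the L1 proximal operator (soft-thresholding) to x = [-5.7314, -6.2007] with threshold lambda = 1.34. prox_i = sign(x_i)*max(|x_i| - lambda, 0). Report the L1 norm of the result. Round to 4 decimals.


Soft-thresholding with lambda = 1.34:
prox(-5.7314) = sign(-5.7314)*max(|-5.7314| - 1.34, 0) = -4.3914
prox(-6.2007) = sign(-6.2007)*max(|-6.2007| - 1.34, 0) = -4.8607
prox(x) = [-4.3914, -4.8607]
||prox(x)||_1 = 4.3914 + 4.8607 = 9.2521


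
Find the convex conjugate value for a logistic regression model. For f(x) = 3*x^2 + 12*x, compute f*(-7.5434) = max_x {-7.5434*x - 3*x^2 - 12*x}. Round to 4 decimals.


f*(y) = sup_x {y*x - a*x^2 - b*x} = sup_x {(y-b)*x - a*x^2}
FOC: (y - b) - 2a*x = 0 => x* = (y - b)/(2a)
x* = (-7.5434 - 12)/(2*3) = -3.2572
f*(-7.5434) = (y-b)^2/(4a) = (-7.5434 - 12)^2/(4*3)
= 381.9445/12 = 31.8287


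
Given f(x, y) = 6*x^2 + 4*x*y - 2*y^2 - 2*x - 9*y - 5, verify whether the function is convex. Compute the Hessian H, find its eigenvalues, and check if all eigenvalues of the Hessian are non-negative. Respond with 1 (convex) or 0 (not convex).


The Hessian of f(x,y) = 6*x^2 + 4*x*y - 2*y^2 - 2*x - 9*y - 5 is:
H = [[12, 4], [4, -4]]
Trace = 12 - 4 = 8
Determinant = 12*-4 - (4)^2 = -64
Discriminant = (8)^2 - 4*-64 = 320.0
Eigenvalues: lambda_1 = -4.9443, lambda_2 = 12.9443
The function is not convex.

0


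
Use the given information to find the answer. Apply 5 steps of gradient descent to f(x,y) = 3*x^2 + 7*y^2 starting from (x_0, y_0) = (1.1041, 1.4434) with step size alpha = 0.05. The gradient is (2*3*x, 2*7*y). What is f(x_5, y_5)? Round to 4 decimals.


Gradient descent on f(x,y) = 3*x^2 + 7*y^2.
Starting point: (1.1041, 1.4434), alpha = 0.05
Step 1: grad_x = 2*3*1.1041 = 6.6246, grad_y = 2*7*1.4434 = 20.2076
  x_1 = 1.1041 - 0.05*6.6246 = 0.7729
  y_1 = 1.4434 - 0.05*20.2076 = 0.433
Step 2: grad_x = 2*3*0.7729 = 4.6372, grad_y = 2*7*0.433 = 6.0623
  x_2 = 0.7729 - 0.05*4.6372 = 0.541
  y_2 = 0.433 - 0.05*6.0623 = 0.1299
Step 3: grad_x = 2*3*0.541 = 3.2461, grad_y = 2*7*0.1299 = 1.8187
  x_3 = 0.541 - 0.05*3.2461 = 0.3787
  y_3 = 0.1299 - 0.05*1.8187 = 0.039
Step 4: grad_x = 2*3*0.3787 = 2.2722, grad_y = 2*7*0.039 = 0.5456
  x_4 = 0.3787 - 0.05*2.2722 = 0.2651
  y_4 = 0.039 - 0.05*0.5456 = 0.0117
Step 5: grad_x = 2*3*0.2651 = 1.5906, grad_y = 2*7*0.0117 = 0.1637
  x_5 = 0.2651 - 0.05*1.5906 = 0.1856
  y_5 = 0.0117 - 0.05*0.1637 = 0.0035
f(0.1856, 0.0035) = 3*0.1856^2 + 7*0.0035^2 = 0.1034


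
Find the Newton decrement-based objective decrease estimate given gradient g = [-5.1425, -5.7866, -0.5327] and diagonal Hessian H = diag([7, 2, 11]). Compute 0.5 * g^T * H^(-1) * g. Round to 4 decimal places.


Step 1: H is diagonal, so H^(-1) * g = [-0.7346, -2.8933, -0.0484].
Step 2: g^T H^(-1) g = sum_i g_i^2 / H_ii
  = (-5.1425)^2/7 + (-5.7866)^2/2 + (-0.5327)^2/11
  = 3.7779 + 16.7424 + 0.0258 = 20.5461
Step 3: Objective decrease = 0.5 * g^T H^(-1) g = 10.273


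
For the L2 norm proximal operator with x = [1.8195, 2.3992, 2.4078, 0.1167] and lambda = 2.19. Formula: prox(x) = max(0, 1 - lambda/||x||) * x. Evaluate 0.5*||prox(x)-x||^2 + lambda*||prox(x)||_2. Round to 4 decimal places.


Step 1: Compute ||x||.
||x|| = 3.8572
Step 2: Compute scaling factor.
scale = max(0, 1 - 2.19/3.8572) = 0.4322
Step 3: prox(x) = [0.7864, 1.037, 1.0407, 0.0504]
||prox(x)|| = 1.6672
Step 4: Proximal objective.
0.5*||prox-x||^2 = 2.3981
lambda*||prox|| = 3.6512
Total = 6.0492


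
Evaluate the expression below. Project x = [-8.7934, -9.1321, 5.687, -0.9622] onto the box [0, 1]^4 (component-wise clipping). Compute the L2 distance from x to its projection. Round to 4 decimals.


Project each component onto [0, 1].
clip(-8.7934) = 0.0, clip(-9.1321) = 0.0, clip(5.687) = 1.0, clip(-0.9622) = 0.0
Projection = [0.0, 0.0, 1.0, 0.0]
Squared diffs: [77.3239, 83.3953, 21.968, 0.9258]
Distance = sqrt(183.613) = 13.5504


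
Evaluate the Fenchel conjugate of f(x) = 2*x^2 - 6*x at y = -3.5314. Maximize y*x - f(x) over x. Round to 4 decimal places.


f*(y) = sup_x {y*x - a*x^2 - b*x} = sup_x {(y-b)*x - a*x^2}
FOC: (y - b) - 2a*x = 0 => x* = (y - b)/(2a)
x* = (-3.5314 + 6)/(2*2) = 0.6172
f*(-3.5314) = (y-b)^2/(4a) = (-3.5314 + 6)^2/(4*2)
= 6.094/8 = 0.7617


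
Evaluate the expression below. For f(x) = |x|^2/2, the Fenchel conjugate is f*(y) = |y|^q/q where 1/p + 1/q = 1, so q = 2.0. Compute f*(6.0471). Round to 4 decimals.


The conjugate exponent q satisfies 1/p + 1/q = 1.
p = 2, so q = 2/(2 - 1) = 2.0
|y|^q = 6.0471^2.0 = 36.5674
f*(6.0471) = 36.5674 / 2.0 = 18.2837


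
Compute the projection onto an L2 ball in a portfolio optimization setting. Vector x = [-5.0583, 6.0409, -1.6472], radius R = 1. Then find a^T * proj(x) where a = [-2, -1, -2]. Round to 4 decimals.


Step 1: Compute ||x|| (intermediates to 6 decimals).
||x|| = sqrt((-5.0583)^2 + 6.0409^2 + (-1.6472)^2) = 8.049356
Step 2: Project.
Since ||x|| > R, scale = R/||x|| = 1/8.049356 = 0.124234, proj(x) = scale * x
proj(x) = [-0.628413, 0.750485, -0.204638]
Step 3: Dot product.
a^T * proj(x) = -2*(-0.628413) - 1*0.750485 - 2*(-0.204638) = 0.9156


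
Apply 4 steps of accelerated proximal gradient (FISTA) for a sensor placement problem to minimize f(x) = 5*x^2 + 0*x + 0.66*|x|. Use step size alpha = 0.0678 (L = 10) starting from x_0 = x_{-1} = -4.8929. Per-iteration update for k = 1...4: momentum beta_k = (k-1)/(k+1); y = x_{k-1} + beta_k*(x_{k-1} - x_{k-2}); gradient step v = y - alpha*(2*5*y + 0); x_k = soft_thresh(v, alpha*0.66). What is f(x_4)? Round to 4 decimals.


FISTA on f(x) = 5*x^2 + 0*x + 0.66*|x|
L = 10, alpha = 0.0678
Iteration 1: beta = 0.0, y = -4.8929 + 0.0*(-4.8929 + 4.8929) = -4.8929
  grad(y) = -48.929, v = y - alpha*grad = -1.5755
  prox(v) = soft_thresh(-1.5755, 0.0447) = -1.5308
Iteration 2: beta = 0.3333, y = -1.5308 + 0.3333*(-1.5308 + 4.8929) = -0.4101
  grad(y) = -4.1005, v = y - alpha*grad = -0.132
  prox(v) = soft_thresh(-0.132, 0.0447) = -0.0873
Iteration 3: beta = 0.5, y = -0.0873 + 0.5*(-0.0873 + 1.5308) = 0.6344
  grad(y) = 6.3445, v = y - alpha*grad = 0.2043
  prox(v) = soft_thresh(0.2043, 0.0447) = 0.1595
Iteration 4: beta = 0.6, y = 0.1595 + 0.6*(0.1595 + 0.0873) = 0.3076
  grad(y) = 3.0764, v = y - alpha*grad = 0.0991
  prox(v) = soft_thresh(0.0991, 0.0447) = 0.0543
f(x_4) = 5*0.0543^2 + 0*0.0543 + 0.66*|0.0543| = 0.0506


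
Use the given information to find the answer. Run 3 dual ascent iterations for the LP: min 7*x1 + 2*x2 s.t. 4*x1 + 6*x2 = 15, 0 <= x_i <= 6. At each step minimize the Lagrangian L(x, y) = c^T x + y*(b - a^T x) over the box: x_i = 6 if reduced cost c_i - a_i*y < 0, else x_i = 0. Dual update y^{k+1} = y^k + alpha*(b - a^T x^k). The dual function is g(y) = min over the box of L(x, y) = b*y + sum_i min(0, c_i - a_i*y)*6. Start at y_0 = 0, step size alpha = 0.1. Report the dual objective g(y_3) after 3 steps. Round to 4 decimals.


Dual ascent for LP: min 7*x1 + 2*x2, 4*x1 + 6*x2 = 15, 0 <= x_i <= 6
Step 1: y^k = 0.0, reduced costs: (7.0, 2.0)
  x^k = (0.0, 0.0), subgradient = b - a^T x = 15.0
  y^{k+1} = 0.0 + 0.1*15.0 = 1.5
Step 2: y^k = 1.5, reduced costs: (1.0, -7.0)
  x^k = (0.0, 6.0), subgradient = b - a^T x = -21.0
  y^{k+1} = 1.5 + 0.1*-21.0 = -0.6
Step 3: y^k = -0.6, reduced costs: (9.4, 5.6)
  x^k = (0.0, 0.0), subgradient = b - a^T x = 15.0
  y^{k+1} = -0.6 + 0.1*15.0 = 0.9
Dual objective at y_3 = 0.9: reduced costs (3.4, -3.4), box minimizer x = (0.0, 6.0)
g(y_3) = b*y + (c1 - a1*y)*x1 + (c2 - a2*y)*x2 = 15*0.9 + 3.4*0.0 + (-3.4)*6.0 = 13.5 + 0.0 - 20.4 = -6.9


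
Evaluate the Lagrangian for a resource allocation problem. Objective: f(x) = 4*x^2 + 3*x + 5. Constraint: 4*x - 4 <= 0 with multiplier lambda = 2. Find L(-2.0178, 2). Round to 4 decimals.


Step 1: Evaluate f(x).
f(-2.0178) = 4*(-2.0178)^2 + 3*(-2.0178) + 5 = 15.2327
Step 2: Evaluate g(x).
g(-2.0178) = 4*-2.0178 - 4 = -12.0712
Step 3: Compute Lagrangian.
L = 15.2327 + 2*-12.0712 = -8.9097


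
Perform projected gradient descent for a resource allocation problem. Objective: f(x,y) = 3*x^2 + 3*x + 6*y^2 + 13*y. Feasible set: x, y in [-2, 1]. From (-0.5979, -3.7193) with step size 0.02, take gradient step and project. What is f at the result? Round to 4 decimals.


Step 1: Compute gradient at (-0.5979, -3.7193).
grad_x = 2*3*-0.5979 + 3 = -0.5874
grad_y = 2*6*-3.7193 + 13 = -31.6316
Step 2: Gradient step.
x_raw = -0.5979 - 0.02*-0.5874 = -0.5862
y_raw = -3.7193 - 0.02*-31.6316 = -3.0867
Step 3: Project onto [-2, 1].
x_proj = clip(-0.5862) = -0.5862
y_proj = clip(-3.0867) = -2.0
Step 4: Evaluate f.
f(-0.5862, -2.0) = -2.7277


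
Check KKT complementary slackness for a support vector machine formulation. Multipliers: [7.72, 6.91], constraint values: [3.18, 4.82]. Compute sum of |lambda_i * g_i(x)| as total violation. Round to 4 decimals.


KKT complementary slackness check:
lambda_1 * g_1 = 7.72 * 3.18 = 24.5496
lambda_2 * g_2 = 6.91 * 4.82 = 33.3062
Total violation = 24.5496 + 33.3062 = 57.8558


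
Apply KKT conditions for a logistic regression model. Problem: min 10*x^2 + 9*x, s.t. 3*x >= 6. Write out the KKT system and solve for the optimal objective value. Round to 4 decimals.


Step 1: Try lambda = 0 (constraint inactive).
x_unc = -9/(2*10) = -0.45
Check: 3*-0.45 = -1.35 < 6 -- violated!
Step 2: Constraint must be active: 3*x = 6
x* = 6/3 = 2.0
lambda = (2*10*2.0 + 9)/3 = 16.3333
Step 3: Compute optimal value.
f(x*) = 10*2.0^2 + 9*2.0 = 58.0


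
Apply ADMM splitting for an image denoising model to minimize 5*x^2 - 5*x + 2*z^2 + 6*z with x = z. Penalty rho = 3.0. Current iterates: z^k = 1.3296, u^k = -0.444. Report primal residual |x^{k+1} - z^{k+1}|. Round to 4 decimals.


ADMM iteration with rho = 3.0, z^k = 1.3296, u^k = -0.444
Step 1: x-update.
Minimize 5*x^2 - 5*x + (3.0/2)*(x - 1.3296 - 0.444)^2
FOC: (2*5 + 3.0)*x = 5 + 3.0*(1.3296 + 0.444)
x^{k+1} = 0.7939
Step 2: z-update.
Minimize 2*z^2 + 6*z + (3.0/2)*(0.7939 - z - 0.444)^2
FOC: (2*2 + 3.0)*z = -6 + 3.0*(0.7939 - 0.444)
z^{k+1} = -0.7072
Step 3: u-update.
u^{k+1} = -0.444 + 0.7939 + 0.7072 = 1.0571
Step 4: Primal residual = |0.7939 + 0.7072| = 1.5011


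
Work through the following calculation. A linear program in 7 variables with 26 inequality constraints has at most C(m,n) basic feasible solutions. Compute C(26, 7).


Each vertex corresponds to some choice of n active constraints out of m, so the number of vertices is at most C(m, n) = m! / (n!(m-n)!).
m = 26, n = 7
Numerator: 26 * 25 * 24 * 23 * 22 * 21 * 20
Denominator: 7! = 5040
C(26, 7) = 657800


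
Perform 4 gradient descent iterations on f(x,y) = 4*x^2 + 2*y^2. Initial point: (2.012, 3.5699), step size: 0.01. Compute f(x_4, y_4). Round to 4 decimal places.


Gradient descent on f(x,y) = 4*x^2 + 2*y^2.
Starting point: (2.012, 3.5699), alpha = 0.01
Step 1: grad_x = 2*4*2.012 = 16.096, grad_y = 2*2*3.5699 = 14.2796
  x_1 = 2.012 - 0.01*16.096 = 1.851
  y_1 = 3.5699 - 0.01*14.2796 = 3.4271
Step 2: grad_x = 2*4*1.851 = 14.8083, grad_y = 2*2*3.4271 = 13.7084
  x_2 = 1.851 - 0.01*14.8083 = 1.703
  y_2 = 3.4271 - 0.01*13.7084 = 3.29
Step 3: grad_x = 2*4*1.703 = 13.6237, grad_y = 2*2*3.29 = 13.1601
  x_3 = 1.703 - 0.01*13.6237 = 1.5667
  y_3 = 3.29 - 0.01*13.1601 = 3.1584
Step 4: grad_x = 2*4*1.5667 = 12.5338, grad_y = 2*2*3.1584 = 12.6337
  x_4 = 1.5667 - 0.01*12.5338 = 1.4414
  y_4 = 3.1584 - 0.01*12.6337 = 3.0321
f(1.4414, 3.0321) = 4*1.4414^2 + 2*3.0321^2 = 26.6974


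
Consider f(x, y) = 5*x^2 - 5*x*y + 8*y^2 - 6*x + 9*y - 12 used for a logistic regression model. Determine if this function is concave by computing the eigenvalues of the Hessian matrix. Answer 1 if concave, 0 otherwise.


The Hessian of f(x,y) = 5*x^2 - 5*x*y + 8*y^2 - 6*x + 9*y - 12 is:
H = [[10, -5], [-5, 16]]
Trace = 10 + 16 = 26
Determinant = 10*16 - (-5)^2 = 135
Discriminant = (26)^2 - 4*135 = 136.0
Eigenvalues: lambda_1 = 7.169, lambda_2 = 18.831
The function is not concave.

0


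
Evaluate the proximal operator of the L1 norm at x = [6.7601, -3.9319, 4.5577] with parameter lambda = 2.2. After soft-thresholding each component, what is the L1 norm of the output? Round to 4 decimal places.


Soft-thresholding with lambda = 2.2:
prox(6.7601) = sign(6.7601)*max(|6.7601| - 2.2, 0) = 4.5601
prox(-3.9319) = sign(-3.9319)*max(|-3.9319| - 2.2, 0) = -1.7319
prox(4.5577) = sign(4.5577)*max(|4.5577| - 2.2, 0) = 2.3577
prox(x) = [4.5601, -1.7319, 2.3577]
||prox(x)||_1 = 4.5601 + 1.7319 + 2.3577 = 8.6497


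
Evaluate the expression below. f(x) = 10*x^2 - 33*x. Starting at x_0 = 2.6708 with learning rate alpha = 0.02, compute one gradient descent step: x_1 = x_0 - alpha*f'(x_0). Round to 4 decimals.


We compute the gradient at x_0 and apply the update.
f'(x) = 20*x - 33
f'(2.6708) = 20*2.6708 - 33 = 20.416
x_1 = 2.6708 - 0.02*20.416 = 2.2625


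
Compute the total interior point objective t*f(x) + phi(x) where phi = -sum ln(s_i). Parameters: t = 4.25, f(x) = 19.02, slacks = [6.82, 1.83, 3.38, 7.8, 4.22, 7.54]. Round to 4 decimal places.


Step 1: Compute log-barrier.
ln values: [1.9199, 0.6043, 1.2179, 2.0541, 1.4398, 2.0202]
phi = -(1.9199 + 0.6043 + 1.2179 + 2.0541 + 1.4398 + 2.0202) = -9.2562
Step 2: Compute augmented objective.
t*f(x) = 4.25*19.02 = 80.835
Total = 80.835 - 9.2562 = 71.5788


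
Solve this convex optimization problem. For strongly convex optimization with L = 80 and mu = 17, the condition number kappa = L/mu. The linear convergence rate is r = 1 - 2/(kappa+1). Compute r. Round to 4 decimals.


Step 1: Compute the condition number.
kappa = L/mu = 80/17 = 4.7059
Step 2: Compute the convergence rate.
r = 1 - 2/(kappa + 1) = 1 - 2*mu/(L + mu) = (L - mu)/(L + mu) = 63/97 = 0.6495


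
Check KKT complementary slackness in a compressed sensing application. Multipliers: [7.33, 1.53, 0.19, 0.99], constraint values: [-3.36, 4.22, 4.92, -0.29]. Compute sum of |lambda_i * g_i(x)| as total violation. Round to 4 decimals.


KKT complementary slackness check:
lambda_1 * g_1 = 7.33 * -3.36 = -24.6288
lambda_2 * g_2 = 1.53 * 4.22 = 6.4566
lambda_3 * g_3 = 0.19 * 4.92 = 0.9348
lambda_4 * g_4 = 0.99 * -0.29 = -0.2871
Total violation = 24.6288 + 6.4566 + 0.9348 + 0.2871 = 32.3073


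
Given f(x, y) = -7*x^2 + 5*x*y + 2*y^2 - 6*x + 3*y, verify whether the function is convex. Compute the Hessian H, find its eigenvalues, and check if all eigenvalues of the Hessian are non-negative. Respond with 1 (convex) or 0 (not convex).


The Hessian of f(x,y) = -7*x^2 + 5*x*y + 2*y^2 - 6*x + 3*y is:
H = [[-14, 5], [5, 4]]
Trace = -14 + 4 = -10
Determinant = -14*4 - (5)^2 = -81
Discriminant = (-10)^2 - 4*-81 = 424.0
Eigenvalues: lambda_1 = -15.2956, lambda_2 = 5.2956
The function is not convex.

0


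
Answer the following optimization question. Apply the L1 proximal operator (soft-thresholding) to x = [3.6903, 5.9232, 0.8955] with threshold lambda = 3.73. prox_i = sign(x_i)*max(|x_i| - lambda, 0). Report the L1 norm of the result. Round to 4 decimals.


Soft-thresholding with lambda = 3.73:
prox(3.6903) = sign(3.6903)*max(|3.6903| - 3.73, 0) = 0.0
prox(5.9232) = sign(5.9232)*max(|5.9232| - 3.73, 0) = 2.1932
prox(0.8955) = sign(0.8955)*max(|0.8955| - 3.73, 0) = 0.0
prox(x) = [0.0, 2.1932, 0.0]
||prox(x)||_1 = 0.0 + 2.1932 + 0.0 = 2.1932


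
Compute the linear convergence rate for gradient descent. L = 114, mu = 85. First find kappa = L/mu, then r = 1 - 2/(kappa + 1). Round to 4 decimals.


Step 1: Compute the condition number.
kappa = L/mu = 114/85 = 1.3412
Step 2: Compute the convergence rate.
r = 1 - 2/(kappa + 1) = 1 - 2*mu/(L + mu) = (L - mu)/(L + mu) = 29/199 = 0.1457


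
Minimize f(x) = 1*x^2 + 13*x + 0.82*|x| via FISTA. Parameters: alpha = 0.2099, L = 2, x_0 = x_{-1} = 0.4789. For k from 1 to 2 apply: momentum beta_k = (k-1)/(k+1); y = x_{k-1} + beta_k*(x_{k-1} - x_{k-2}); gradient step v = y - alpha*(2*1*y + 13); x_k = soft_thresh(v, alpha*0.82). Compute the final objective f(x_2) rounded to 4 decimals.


FISTA on f(x) = 1*x^2 + 13*x + 0.82*|x|
L = 2, alpha = 0.2099
Iteration 1: beta = 0.0, y = 0.4789 + 0.0*(0.4789 - 0.4789) = 0.4789
  grad(y) = 13.9578, v = y - alpha*grad = -2.4508
  prox(v) = soft_thresh(-2.4508, 0.1721) = -2.2787
Iteration 2: beta = 0.3333, y = -2.2787 + 0.3333*(-2.2787 - 0.4789) = -3.1979
  grad(y) = 6.6041, v = y - alpha*grad = -4.5841
  prox(v) = soft_thresh(-4.5841, 0.1721) = -4.412
f(x_2) = 1*(-4.412)^2 + 13*(-4.412) + 0.82*|-4.412| = -34.2725


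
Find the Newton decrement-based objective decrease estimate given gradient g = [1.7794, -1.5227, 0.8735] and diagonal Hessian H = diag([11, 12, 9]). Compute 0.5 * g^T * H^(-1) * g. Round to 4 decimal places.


Step 1: H is diagonal, so H^(-1) * g = [0.1618, -0.1269, 0.0971].
Step 2: g^T H^(-1) g = sum_i g_i^2 / H_ii
  = (1.7794)^2/11 + (-1.5227)^2/12 + (0.8735)^2/9
  = 0.2878 + 0.1932 + 0.0848 = 0.5658
Step 3: Objective decrease = 0.5 * g^T H^(-1) g = 0.2829


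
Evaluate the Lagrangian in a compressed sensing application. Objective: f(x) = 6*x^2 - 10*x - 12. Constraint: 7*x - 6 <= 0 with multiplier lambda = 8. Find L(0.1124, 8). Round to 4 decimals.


Step 1: Evaluate f(x).
f(0.1124) = 6*0.1124^2 - 10*0.1124 - 12 = -13.0482
Step 2: Evaluate g(x).
g(0.1124) = 7*0.1124 - 6 = -5.2132
Step 3: Compute Lagrangian.
L = -13.0482 + 8*-5.2132 = -54.7538


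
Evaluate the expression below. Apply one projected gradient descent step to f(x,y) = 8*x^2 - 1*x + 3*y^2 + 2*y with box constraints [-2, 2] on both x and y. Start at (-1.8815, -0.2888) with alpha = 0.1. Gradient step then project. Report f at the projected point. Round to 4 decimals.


Step 1: Compute gradient at (-1.8815, -0.2888).
grad_x = 2*8*-1.8815 - 1 = -31.104
grad_y = 2*3*-0.2888 + 2 = 0.2672
Step 2: Gradient step.
x_raw = -1.8815 - 0.1*-31.104 = 1.2289
y_raw = -0.2888 - 0.1*0.2672 = -0.3155
Step 3: Project onto [-2, 2].
x_proj = clip(1.2289) = 1.2289
y_proj = clip(-0.3155) = -0.3155
Step 4: Evaluate f.
f(1.2289, -0.3155) = 10.5203


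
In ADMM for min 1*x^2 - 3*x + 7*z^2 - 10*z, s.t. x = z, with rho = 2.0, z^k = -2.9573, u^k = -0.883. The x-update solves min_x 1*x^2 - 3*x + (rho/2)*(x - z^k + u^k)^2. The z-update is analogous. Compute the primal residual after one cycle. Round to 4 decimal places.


ADMM iteration with rho = 2.0, z^k = -2.9573, u^k = -0.883
Step 1: x-update.
Minimize 1*x^2 - 3*x + (2.0/2)*(x + 2.9573 - 0.883)^2
FOC: (2*1 + 2.0)*x = 3 + 2.0*(-2.9573 + 0.883)
x^{k+1} = -0.2872
Step 2: z-update.
Minimize 7*z^2 - 10*z + (2.0/2)*(-0.2872 - z - 0.883)^2
FOC: (2*7 + 2.0)*z = 10 + 2.0*(-0.2872 - 0.883)
z^{k+1} = 0.4787
Step 3: u-update.
u^{k+1} = -0.883 - 0.2872 - 0.4787 = -1.6489
Step 4: Primal residual = |-0.2872 - 0.4787| = 0.7659


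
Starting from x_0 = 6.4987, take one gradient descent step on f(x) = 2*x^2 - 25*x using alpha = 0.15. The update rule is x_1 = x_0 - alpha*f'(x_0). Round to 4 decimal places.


We compute the gradient at x_0 and apply the update.
f'(x) = 4*x - 25
f'(6.4987) = 4*6.4987 - 25 = 0.9948
x_1 = 6.4987 - 0.15*0.9948 = 6.3495


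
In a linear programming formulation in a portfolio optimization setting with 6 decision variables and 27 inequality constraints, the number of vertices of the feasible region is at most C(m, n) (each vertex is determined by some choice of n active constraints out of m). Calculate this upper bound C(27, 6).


Each vertex corresponds to some choice of n active constraints out of m, so the number of vertices is at most C(m, n) = m! / (n!(m-n)!).
m = 27, n = 6
Numerator: 27 * 26 * 25 * 24 * 23 * 22
Denominator: 6! = 720
C(27, 6) = 296010


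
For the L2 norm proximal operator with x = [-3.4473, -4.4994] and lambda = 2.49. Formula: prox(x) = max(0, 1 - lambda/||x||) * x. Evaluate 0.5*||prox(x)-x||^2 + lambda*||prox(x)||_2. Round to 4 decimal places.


Step 1: Compute ||x||.
||x|| = 5.6682
Step 2: Compute scaling factor.
scale = max(0, 1 - 2.49/5.6682) = 0.5607
Step 3: prox(x) = [-1.9329, -2.5228]
||prox(x)|| = 3.1782
Step 4: Proximal objective.
0.5*||prox-x||^2 = 3.1001
lambda*||prox|| = 7.9137
Total = 11.0138


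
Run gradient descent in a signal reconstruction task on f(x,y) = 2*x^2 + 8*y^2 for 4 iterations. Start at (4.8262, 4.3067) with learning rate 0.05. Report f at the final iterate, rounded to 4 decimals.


Gradient descent on f(x,y) = 2*x^2 + 8*y^2.
Starting point: (4.8262, 4.3067), alpha = 0.05
Step 1: grad_x = 2*2*4.8262 = 19.3048, grad_y = 2*8*4.3067 = 68.9072
  x_1 = 4.8262 - 0.05*19.3048 = 3.861
  y_1 = 4.3067 - 0.05*68.9072 = 0.8613
Step 2: grad_x = 2*2*3.861 = 15.4438, grad_y = 2*8*0.8613 = 13.7814
  x_2 = 3.861 - 0.05*15.4438 = 3.0888
  y_2 = 0.8613 - 0.05*13.7814 = 0.1723
Step 3: grad_x = 2*2*3.0888 = 12.3551, grad_y = 2*8*0.1723 = 2.7563
  x_3 = 3.0888 - 0.05*12.3551 = 2.471
  y_3 = 0.1723 - 0.05*2.7563 = 0.0345
Step 4: grad_x = 2*2*2.471 = 9.8841, grad_y = 2*8*0.0345 = 0.5513
  x_4 = 2.471 - 0.05*9.8841 = 1.9768
  y_4 = 0.0345 - 0.05*0.5513 = 0.0069
f(1.9768, 0.0069) = 2*1.9768^2 + 8*0.0069^2 = 7.8159


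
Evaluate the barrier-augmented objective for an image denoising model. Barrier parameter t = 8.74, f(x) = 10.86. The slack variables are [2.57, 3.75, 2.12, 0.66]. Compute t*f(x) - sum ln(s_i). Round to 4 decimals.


Step 1: Compute log-barrier.
ln values: [0.9439, 1.3218, 0.7514, -0.4155]
phi = -(0.9439 + 1.3218 + 0.7514 - 0.4155) = -2.6016
Step 2: Compute augmented objective.
t*f(x) = 8.74*10.86 = 94.9164
Total = 94.9164 - 2.6016 = 92.3148


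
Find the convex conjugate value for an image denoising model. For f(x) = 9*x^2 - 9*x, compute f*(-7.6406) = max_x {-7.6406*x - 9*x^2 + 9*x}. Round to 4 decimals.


f*(y) = sup_x {y*x - a*x^2 - b*x} = sup_x {(y-b)*x - a*x^2}
FOC: (y - b) - 2a*x = 0 => x* = (y - b)/(2a)
x* = (-7.6406 + 9)/(2*9) = 0.0755
f*(-7.6406) = (y-b)^2/(4a) = (-7.6406 + 9)^2/(4*9)
= 1.848/36 = 0.0513


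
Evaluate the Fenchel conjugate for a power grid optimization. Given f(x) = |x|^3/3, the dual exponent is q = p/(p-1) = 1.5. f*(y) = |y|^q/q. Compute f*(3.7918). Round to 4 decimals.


The conjugate exponent q satisfies 1/p + 1/q = 1.
p = 3, so q = 3/(3 - 1) = 1.5
|y|^q = 3.7918^1.5 = 7.3836
f*(3.7918) = 7.3836 / 1.5 = 4.9224


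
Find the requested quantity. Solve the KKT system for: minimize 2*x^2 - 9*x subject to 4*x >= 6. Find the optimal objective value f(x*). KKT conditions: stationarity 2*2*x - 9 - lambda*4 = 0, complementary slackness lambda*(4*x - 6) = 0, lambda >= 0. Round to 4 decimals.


Step 1: Try lambda = 0 (constraint inactive).
Stationarity: 2*2*x - 9 = 0
x* = 9/(2*2) = 2.25
Check constraint: 4*2.25 = 9.0 >= 6 -- satisfied.
Step 2: Compute optimal value.
f(x*) = 2*2.25^2 - 9*2.25 = -10.125


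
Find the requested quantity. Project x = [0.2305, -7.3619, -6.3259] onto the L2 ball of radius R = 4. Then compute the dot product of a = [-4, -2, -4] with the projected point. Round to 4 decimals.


Step 1: Compute ||x|| (intermediates to 6 decimals).
||x|| = sqrt(0.2305^2 + (-7.3619)^2 + (-6.3259)^2) = 9.709156
Step 2: Project.
Since ||x|| > R, scale = R/||x|| = 4/9.709156 = 0.411982, proj(x) = scale * x
proj(x) = [0.094962, -3.03297, -2.606157]
Step 3: Dot product.
a^T * proj(x) = -4*0.094962 - 2*(-3.03297) - 4*(-2.606157) = 16.1107


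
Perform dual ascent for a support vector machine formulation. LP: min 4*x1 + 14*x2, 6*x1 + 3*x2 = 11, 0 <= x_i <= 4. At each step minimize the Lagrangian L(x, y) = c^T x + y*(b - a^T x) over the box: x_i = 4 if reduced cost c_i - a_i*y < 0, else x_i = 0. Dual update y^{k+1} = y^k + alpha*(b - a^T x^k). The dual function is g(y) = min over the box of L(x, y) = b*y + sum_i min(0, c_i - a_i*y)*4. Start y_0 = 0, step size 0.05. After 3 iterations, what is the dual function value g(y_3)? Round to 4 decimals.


Dual ascent for LP: min 4*x1 + 14*x2, 6*x1 + 3*x2 = 11, 0 <= x_i <= 4
Step 1: y^k = 0.0, reduced costs: (4.0, 14.0)
  x^k = (0.0, 0.0), subgradient = b - a^T x = 11.0
  y^{k+1} = 0.0 + 0.05*11.0 = 0.55
Step 2: y^k = 0.55, reduced costs: (0.7, 12.35)
  x^k = (0.0, 0.0), subgradient = b - a^T x = 11.0
  y^{k+1} = 0.55 + 0.05*11.0 = 1.1
Step 3: y^k = 1.1, reduced costs: (-2.6, 10.7)
  x^k = (4.0, 0.0), subgradient = b - a^T x = -13.0
  y^{k+1} = 1.1 + 0.05*-13.0 = 0.45
Dual objective at y_3 = 0.45: reduced costs (1.3, 12.65), box minimizer x = (0.0, 0.0)
g(y_3) = b*y + (c1 - a1*y)*x1 + (c2 - a2*y)*x2 = 11*0.45 + 1.3*0.0 + 12.65*0.0 = 4.95 + 0.0 + 0.0 = 4.95


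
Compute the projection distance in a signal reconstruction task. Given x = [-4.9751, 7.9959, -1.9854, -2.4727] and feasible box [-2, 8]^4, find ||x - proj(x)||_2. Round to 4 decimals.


Project each component onto [-2, 8].
clip(-4.9751) = -2.0, clip(7.9959) = 7.9959, clip(-1.9854) = -1.9854, clip(-2.4727) = -2.0
Projection = [-2.0, 7.9959, -1.9854, -2.0]
Squared diffs: [8.8512, 0.0, 0.0, 0.2234]
Distance = sqrt(9.0746) = 3.0124


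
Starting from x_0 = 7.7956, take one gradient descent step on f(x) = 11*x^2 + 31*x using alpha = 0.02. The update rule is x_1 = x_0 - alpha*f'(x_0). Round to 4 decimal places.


We compute the gradient at x_0 and apply the update.
f'(x) = 22*x + 31
f'(7.7956) = 22*7.7956 + 31 = 202.5032
x_1 = 7.7956 - 0.02*202.5032 = 3.7455


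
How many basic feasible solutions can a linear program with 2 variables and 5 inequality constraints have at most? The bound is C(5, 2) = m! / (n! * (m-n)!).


Each vertex corresponds to some choice of n active constraints out of m, so the number of vertices is at most C(m, n) = m! / (n!(m-n)!).
m = 5, n = 2
Numerator: 5 * 4
Denominator: 2! = 2
C(5, 2) = 10


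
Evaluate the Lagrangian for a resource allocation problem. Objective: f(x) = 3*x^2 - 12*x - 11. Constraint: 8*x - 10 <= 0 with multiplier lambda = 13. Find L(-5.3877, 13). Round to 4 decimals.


Step 1: Evaluate f(x).
f(-5.3877) = 3*(-5.3877)^2 - 12*(-5.3877) - 11 = 140.7343
Step 2: Evaluate g(x).
g(-5.3877) = 8*-5.3877 - 10 = -53.1016
Step 3: Compute Lagrangian.
L = 140.7343 + 13*-53.1016 = -549.5865


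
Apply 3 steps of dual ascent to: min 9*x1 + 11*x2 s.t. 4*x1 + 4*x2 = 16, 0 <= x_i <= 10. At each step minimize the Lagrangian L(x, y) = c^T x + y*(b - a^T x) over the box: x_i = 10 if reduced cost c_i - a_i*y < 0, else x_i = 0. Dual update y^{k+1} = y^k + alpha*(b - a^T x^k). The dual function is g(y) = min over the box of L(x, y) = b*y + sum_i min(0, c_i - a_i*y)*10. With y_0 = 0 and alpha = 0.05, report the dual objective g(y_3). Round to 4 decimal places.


Dual ascent for LP: min 9*x1 + 11*x2, 4*x1 + 4*x2 = 16, 0 <= x_i <= 10
Step 1: y^k = 0.0, reduced costs: (9.0, 11.0)
  x^k = (0.0, 0.0), subgradient = b - a^T x = 16.0
  y^{k+1} = 0.0 + 0.05*16.0 = 0.8
Step 2: y^k = 0.8, reduced costs: (5.8, 7.8)
  x^k = (0.0, 0.0), subgradient = b - a^T x = 16.0
  y^{k+1} = 0.8 + 0.05*16.0 = 1.6
Step 3: y^k = 1.6, reduced costs: (2.6, 4.6)
  x^k = (0.0, 0.0), subgradient = b - a^T x = 16.0
  y^{k+1} = 1.6 + 0.05*16.0 = 2.4
Dual objective at y_3 = 2.4: reduced costs (-0.6, 1.4), box minimizer x = (10.0, 0.0)
g(y_3) = b*y + (c1 - a1*y)*x1 + (c2 - a2*y)*x2 = 16*2.4 + (-0.6)*10.0 + 1.4*0.0 = 38.4 - 6.0 + 0.0 = 32.4


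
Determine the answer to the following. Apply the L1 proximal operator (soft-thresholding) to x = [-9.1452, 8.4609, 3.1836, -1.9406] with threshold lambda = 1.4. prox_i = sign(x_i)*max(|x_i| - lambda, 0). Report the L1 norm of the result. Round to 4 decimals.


Soft-thresholding with lambda = 1.4:
prox(-9.1452) = sign(-9.1452)*max(|-9.1452| - 1.4, 0) = -7.7452
prox(8.4609) = sign(8.4609)*max(|8.4609| - 1.4, 0) = 7.0609
prox(3.1836) = sign(3.1836)*max(|3.1836| - 1.4, 0) = 1.7836
prox(-1.9406) = sign(-1.9406)*max(|-1.9406| - 1.4, 0) = -0.5406
prox(x) = [-7.7452, 7.0609, 1.7836, -0.5406]
||prox(x)||_1 = 7.7452 + 7.0609 + 1.7836 + 0.5406 = 17.1303


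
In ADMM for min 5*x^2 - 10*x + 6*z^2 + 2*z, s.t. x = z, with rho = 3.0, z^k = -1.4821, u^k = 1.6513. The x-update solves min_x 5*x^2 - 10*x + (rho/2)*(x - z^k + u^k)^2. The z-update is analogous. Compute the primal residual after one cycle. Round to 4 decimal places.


ADMM iteration with rho = 3.0, z^k = -1.4821, u^k = 1.6513
Step 1: x-update.
Minimize 5*x^2 - 10*x + (3.0/2)*(x + 1.4821 + 1.6513)^2
FOC: (2*5 + 3.0)*x = 10 + 3.0*(-1.4821 - 1.6513)
x^{k+1} = 0.0461
Step 2: z-update.
Minimize 6*z^2 + 2*z + (3.0/2)*(0.0461 - z + 1.6513)^2
FOC: (2*6 + 3.0)*z = -2 + 3.0*(0.0461 + 1.6513)
z^{k+1} = 0.2062
Step 3: u-update.
u^{k+1} = 1.6513 + 0.0461 - 0.2062 = 1.4913
Step 4: Primal residual = |0.0461 - 0.2062| = 0.16


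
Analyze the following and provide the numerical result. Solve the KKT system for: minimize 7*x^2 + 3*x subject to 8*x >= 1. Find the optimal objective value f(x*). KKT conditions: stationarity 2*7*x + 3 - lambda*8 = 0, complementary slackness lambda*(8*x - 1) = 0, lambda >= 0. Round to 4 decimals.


Step 1: Try lambda = 0 (constraint inactive).
x_unc = -3/(2*7) = -0.2143
Check: 8*-0.2143 = -1.7144 < 1 -- violated!
Step 2: Constraint must be active: 8*x = 1
x* = 1/8 = 0.125
lambda = (2*7*0.125 + 3)/8 = 0.5938
Step 3: Compute optimal value.
f(x*) = 7*0.125^2 + 3*0.125 = 0.4844
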